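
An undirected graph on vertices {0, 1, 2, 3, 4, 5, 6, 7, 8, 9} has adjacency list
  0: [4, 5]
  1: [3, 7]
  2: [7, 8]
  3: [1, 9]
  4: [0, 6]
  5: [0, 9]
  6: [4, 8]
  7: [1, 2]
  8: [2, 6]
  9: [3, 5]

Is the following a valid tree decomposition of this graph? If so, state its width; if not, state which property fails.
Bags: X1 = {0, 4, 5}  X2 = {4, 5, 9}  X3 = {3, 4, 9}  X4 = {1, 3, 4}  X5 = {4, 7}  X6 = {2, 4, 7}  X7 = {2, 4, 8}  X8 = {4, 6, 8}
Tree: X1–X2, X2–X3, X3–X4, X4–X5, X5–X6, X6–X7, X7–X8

A tree decomposition must satisfy three properties: every vertex lies in some bag; for every edge, both endpoints lie together in some bag; and for every vertex, the bags containing it form a connected subtree. Here edge (1,7) lies in no bag, so the decomposition is invalid.

No — edge (1,7) lies in no bag.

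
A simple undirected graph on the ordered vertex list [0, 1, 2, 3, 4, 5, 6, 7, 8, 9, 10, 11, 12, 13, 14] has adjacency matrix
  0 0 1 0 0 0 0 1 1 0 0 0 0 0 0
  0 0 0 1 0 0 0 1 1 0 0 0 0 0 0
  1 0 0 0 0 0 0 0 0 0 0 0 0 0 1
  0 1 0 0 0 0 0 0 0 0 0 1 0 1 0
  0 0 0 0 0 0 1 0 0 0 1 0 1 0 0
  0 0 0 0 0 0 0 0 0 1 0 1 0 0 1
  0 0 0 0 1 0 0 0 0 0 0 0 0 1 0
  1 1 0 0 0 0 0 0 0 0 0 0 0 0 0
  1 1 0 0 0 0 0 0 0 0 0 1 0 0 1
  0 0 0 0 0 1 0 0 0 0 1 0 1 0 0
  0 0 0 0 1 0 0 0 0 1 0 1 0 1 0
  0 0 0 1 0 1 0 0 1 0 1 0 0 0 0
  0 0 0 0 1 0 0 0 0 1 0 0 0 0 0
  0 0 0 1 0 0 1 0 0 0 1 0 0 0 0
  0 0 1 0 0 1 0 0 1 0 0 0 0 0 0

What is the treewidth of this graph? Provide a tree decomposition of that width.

Treewidth 3.
One such decomposition:
Bags: B1 = {0, 1, 2, 7}  B2 = {0, 1, 2, 8}  B3 = {1, 2, 8, 14}  B4 = {1, 3, 8, 14}  B5 = {3, 8, 11, 14}  B6 = {3, 5, 11, 14}  B7 = {3, 5, 11, 13}  B8 = {5, 10, 11, 13}  B9 = {5, 9, 10, 13}  B10 = {6, 9, 10, 13}  B11 = {4, 6, 9, 10}  B12 = {4, 6, 9, 12}
Tree: B1–B2, B2–B3, B3–B4, B4–B5, B5–B6, B6–B7, B7–B8, B8–B9, B9–B10, B10–B11, B11–B12

Every bag has size at most 4, so the width is 4 − 1 = 3 and tw(G) ≤ 3. For the lower bound: the 4 vertex sets {0,2,7}, {1}, {8}, {3,5,11,14} are disjoint, each induces a connected subgraph, and every pair is joined by at least one edge of G. Contracting each set to a single vertex therefore yields K_{4} as a minor, and since treewidth is minor-monotone, tw(G) ≥ tw(K_{4}) = 3. Hence tw(G) = 3 exactly.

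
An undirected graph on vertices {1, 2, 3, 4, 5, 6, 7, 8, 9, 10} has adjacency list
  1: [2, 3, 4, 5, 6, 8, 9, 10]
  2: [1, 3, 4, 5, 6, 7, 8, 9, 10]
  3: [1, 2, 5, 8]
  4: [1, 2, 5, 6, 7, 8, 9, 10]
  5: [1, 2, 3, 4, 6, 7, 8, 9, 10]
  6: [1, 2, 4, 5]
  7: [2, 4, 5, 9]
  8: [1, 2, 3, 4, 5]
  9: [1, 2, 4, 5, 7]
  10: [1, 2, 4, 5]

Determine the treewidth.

A width-4 tree decomposition is:
Bags: B1 = {1, 2, 4, 5, 8}  B2 = {1, 2, 4, 5, 9}  B3 = {1, 2, 3, 5, 8}  B4 = {2, 4, 5, 7, 9}  B5 = {1, 2, 4, 5, 6}  B6 = {1, 2, 4, 5, 10}
Tree: B1–B2, B1–B3, B2–B4, B2–B5, B1–B6
Each bag holds 5 vertices, so the decomposition has width 4, which upper-bounds the treewidth. For the lower bound, the 5 vertices {1, 2, 3, 5, 8} are pairwise adjacent, and any tree decomposition puts a clique entirely inside one bag — forcing width ≥ 4. Therefore the treewidth is 4.

4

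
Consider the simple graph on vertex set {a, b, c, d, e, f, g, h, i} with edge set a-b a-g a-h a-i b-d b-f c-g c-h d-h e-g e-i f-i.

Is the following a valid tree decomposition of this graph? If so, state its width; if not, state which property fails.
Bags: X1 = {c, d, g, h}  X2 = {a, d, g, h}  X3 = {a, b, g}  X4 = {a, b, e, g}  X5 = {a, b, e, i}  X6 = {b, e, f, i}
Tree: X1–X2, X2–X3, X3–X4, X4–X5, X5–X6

No — edge (d,b) lies in no bag.

A tree decomposition must satisfy three properties: every vertex lies in some bag; for every edge, both endpoints lie together in some bag; and for every vertex, the bags containing it form a connected subtree. Here edge (d,b) lies in no bag, so the decomposition is invalid.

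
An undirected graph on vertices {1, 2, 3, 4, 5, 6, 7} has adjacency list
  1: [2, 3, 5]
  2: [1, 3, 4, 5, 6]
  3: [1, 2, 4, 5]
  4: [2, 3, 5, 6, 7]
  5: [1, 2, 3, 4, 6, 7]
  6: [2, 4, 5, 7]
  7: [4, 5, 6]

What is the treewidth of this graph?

3

A width-3 tree decomposition is:
Bags: B1 = {2, 4, 5, 6}  B2 = {2, 3, 4, 5}  B3 = {4, 5, 6, 7}  B4 = {1, 2, 3, 5}
Tree: B1–B2, B1–B3, B2–B4
The largest bag has 4 vertices, giving width 3; this decomposition certifies tw(G) ≤ 3. For the lower bound, the 4 vertices {1, 2, 3, 5} are pairwise adjacent, and any tree decomposition puts a clique entirely inside one bag — forcing width ≥ 3. Hence tw(G) = 3 exactly.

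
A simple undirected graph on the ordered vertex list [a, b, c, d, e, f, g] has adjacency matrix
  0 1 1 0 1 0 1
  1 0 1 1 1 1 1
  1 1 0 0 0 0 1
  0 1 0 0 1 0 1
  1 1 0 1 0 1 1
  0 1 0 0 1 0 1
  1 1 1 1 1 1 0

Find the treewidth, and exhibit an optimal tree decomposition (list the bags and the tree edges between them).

The largest bag has 4 vertices, giving width 3; this decomposition certifies tw(G) ≤ 3. Conversely, {b, d, e, g} is a clique of size 4, and the vertices of any clique must share a bag in every tree decomposition; so some bag has ≥ 4 vertices and tw(G) ≥ 3. Combining the bounds, tw(G) = 3.

Treewidth 3.
One such decomposition:
Bags: B1 = {a, b, e, g}  B2 = {b, d, e, g}  B3 = {a, b, c, g}  B4 = {b, e, f, g}
Tree: B1–B2, B1–B3, B1–B4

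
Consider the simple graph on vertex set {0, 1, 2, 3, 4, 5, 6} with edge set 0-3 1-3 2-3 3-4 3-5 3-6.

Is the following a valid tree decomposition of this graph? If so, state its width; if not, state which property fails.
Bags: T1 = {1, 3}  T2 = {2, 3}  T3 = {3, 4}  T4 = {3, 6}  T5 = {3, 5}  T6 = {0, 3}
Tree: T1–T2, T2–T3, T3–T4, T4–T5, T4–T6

Yes; width 1.

Vertex coverage: the bags together contain {0, 1, 2, 3, 4, 5, 6}, the full vertex set. Edge coverage: each edge of G has both endpoints in at least one bag. Running intersection: for every vertex, the bags containing it form a connected subtree. All three properties hold, so this is a valid tree decomposition of width max|bag| − 1 = 1, and hence tw(G) ≤ 1.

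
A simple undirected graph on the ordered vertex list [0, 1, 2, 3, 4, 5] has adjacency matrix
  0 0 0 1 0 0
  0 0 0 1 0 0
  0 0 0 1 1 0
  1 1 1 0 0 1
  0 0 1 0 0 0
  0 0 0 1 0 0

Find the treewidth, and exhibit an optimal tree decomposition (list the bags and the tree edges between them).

Treewidth 1.
One such decomposition:
Bags: B1 = {0, 3}  B2 = {2, 3}  B3 = {2, 4}  B4 = {3, 5}  B5 = {1, 3}
Tree: B1–B2, B2–B3, B1–B4, B1–B5

Every bag has size at most 2, so the width is 2 − 1 = 1 and tw(G) ≤ 1. Any graph with an edge has treewidth ≥ 1, and G has the edge 0–3. Combining the bounds, tw(G) = 1.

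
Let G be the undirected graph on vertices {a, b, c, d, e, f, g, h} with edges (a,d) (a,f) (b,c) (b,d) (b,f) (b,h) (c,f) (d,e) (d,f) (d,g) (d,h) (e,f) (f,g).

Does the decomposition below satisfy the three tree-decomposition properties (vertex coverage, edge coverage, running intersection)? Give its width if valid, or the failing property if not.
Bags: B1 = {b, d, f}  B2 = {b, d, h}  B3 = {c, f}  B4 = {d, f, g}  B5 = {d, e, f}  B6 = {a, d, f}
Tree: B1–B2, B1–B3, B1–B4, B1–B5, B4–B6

A tree decomposition must satisfy three properties: every vertex lies in some bag; for every edge, both endpoints lie together in some bag; and for every vertex, the bags containing it form a connected subtree. Here edge (b,c) lies in no bag, so the decomposition is invalid.

No — edge (b,c) lies in no bag.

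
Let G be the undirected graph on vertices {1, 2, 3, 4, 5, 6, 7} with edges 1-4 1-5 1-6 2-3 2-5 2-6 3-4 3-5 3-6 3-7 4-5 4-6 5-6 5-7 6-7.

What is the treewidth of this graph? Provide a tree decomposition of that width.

Every bag has size at most 4, so the width is 4 − 1 = 3 and tw(G) ≤ 3. Conversely, {1, 4, 5, 6} is a clique of size 4, and the vertices of any clique must share a bag in every tree decomposition; so some bag has ≥ 4 vertices and tw(G) ≥ 3. Hence tw(G) = 3 exactly.

Treewidth 3.
One optimal decomposition is:
Bags: B1 = {3, 4, 5, 6}  B2 = {3, 5, 6, 7}  B3 = {2, 3, 5, 6}  B4 = {1, 4, 5, 6}
Tree: B1–B2, B1–B3, B1–B4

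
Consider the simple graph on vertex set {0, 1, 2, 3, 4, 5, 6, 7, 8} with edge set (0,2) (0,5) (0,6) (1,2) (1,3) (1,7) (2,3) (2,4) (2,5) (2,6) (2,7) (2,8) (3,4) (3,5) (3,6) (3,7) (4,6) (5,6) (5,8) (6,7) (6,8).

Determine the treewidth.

3

A width-3 tree decomposition is:
Bags: B1 = {2, 3, 4, 6}  B2 = {2, 3, 6, 7}  B3 = {2, 3, 5, 6}  B4 = {1, 2, 3, 7}  B5 = {0, 2, 5, 6}  B6 = {2, 5, 6, 8}
Tree: B1–B2, B1–B3, B2–B4, B3–B5, B3–B6
Every bag has size at most 4, so the width is 4 − 1 = 3 and tw(G) ≤ 3. On the other hand G contains the 4-clique {1, 2, 3, 7}. A clique must lie in a single bag of any decomposition, so no decomposition can have width below 3. Hence tw(G) = 3 exactly.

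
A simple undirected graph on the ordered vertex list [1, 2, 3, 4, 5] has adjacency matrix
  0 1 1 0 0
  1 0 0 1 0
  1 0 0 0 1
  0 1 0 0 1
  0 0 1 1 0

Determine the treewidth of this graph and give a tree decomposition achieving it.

Treewidth 2.
One optimal decomposition is:
Bags: B1 = {1, 2, 4}  B2 = {1, 3, 4}  B3 = {3, 4, 5}
Tree: B1–B2, B2–B3

Each bag holds 3 vertices, so the decomposition has width 2, which upper-bounds the treewidth. Since 4–2–1–3–5–4 is a cycle in G, G is not acyclic. Forests are exactly the graphs of treewidth ≤ 1, so tw(G) ≥ 2. Combining the bounds, tw(G) = 2.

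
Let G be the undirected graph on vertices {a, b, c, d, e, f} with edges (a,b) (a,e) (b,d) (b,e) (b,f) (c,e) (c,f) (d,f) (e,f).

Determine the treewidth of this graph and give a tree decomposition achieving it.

The largest bag has 3 vertices, giving width 2; this decomposition certifies tw(G) ≤ 2. On the other hand G contains the 3-clique {a, b, e}. A clique must lie in a single bag of any decomposition, so no decomposition can have width below 2. The upper and lower bounds meet at 2, so that is the treewidth.

Treewidth 2.
One optimal decomposition is:
Bags: B1 = {b, e, f}  B2 = {a, b, e}  B3 = {b, d, f}  B4 = {c, e, f}
Tree: B1–B2, B1–B3, B1–B4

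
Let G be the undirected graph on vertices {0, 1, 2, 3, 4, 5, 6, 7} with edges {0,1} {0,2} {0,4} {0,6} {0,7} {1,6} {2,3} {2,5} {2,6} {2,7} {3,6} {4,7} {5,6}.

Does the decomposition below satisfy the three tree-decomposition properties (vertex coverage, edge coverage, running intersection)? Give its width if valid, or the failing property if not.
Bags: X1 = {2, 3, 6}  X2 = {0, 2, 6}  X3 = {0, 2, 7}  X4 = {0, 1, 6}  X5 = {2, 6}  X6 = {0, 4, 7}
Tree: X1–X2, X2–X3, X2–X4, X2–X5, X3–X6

A tree decomposition must satisfy three properties: every vertex lies in some bag; for every edge, both endpoints lie together in some bag; and for every vertex, the bags containing it form a connected subtree. Here vertex 5 appears in no bag, so the decomposition is invalid.

No — vertex 5 appears in no bag.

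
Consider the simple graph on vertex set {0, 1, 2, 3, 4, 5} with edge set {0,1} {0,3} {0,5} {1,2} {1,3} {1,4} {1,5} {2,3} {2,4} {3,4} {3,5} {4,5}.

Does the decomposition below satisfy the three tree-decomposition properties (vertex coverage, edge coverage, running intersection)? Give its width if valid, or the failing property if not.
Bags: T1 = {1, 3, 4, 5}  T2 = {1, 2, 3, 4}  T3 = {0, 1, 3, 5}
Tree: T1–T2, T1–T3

Vertex coverage: the bags together contain {0, 1, 2, 3, 4, 5}, the full vertex set. Edge coverage: each edge of G has both endpoints in at least one bag. Running intersection: for every vertex, the bags containing it form a connected subtree. All three properties hold, so this is a valid tree decomposition of width max|bag| − 1 = 3, and hence tw(G) ≤ 3.

Yes; width 3.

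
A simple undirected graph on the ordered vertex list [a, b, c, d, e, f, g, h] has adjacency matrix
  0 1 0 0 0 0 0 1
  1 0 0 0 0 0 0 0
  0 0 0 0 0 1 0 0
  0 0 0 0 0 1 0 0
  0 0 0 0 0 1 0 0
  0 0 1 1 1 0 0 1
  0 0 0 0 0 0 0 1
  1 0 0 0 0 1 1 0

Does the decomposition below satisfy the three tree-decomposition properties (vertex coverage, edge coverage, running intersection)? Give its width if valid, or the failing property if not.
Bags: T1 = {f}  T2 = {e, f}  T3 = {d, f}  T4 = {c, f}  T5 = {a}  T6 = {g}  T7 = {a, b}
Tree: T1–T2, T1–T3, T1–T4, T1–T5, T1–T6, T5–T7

A tree decomposition must satisfy three properties: every vertex lies in some bag; for every edge, both endpoints lie together in some bag; and for every vertex, the bags containing it form a connected subtree. Here vertex h appears in no bag, so the decomposition is invalid.

No — vertex h appears in no bag.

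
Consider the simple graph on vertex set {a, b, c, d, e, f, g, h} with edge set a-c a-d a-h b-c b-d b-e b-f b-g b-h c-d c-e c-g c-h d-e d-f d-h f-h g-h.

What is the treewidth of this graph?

3

A width-3 tree decomposition is:
Bags: B1 = {b, c, g, h}  B2 = {b, c, d, h}  B3 = {a, c, d, h}  B4 = {b, c, d, e}  B5 = {b, d, f, h}
Tree: B1–B2, B2–B3, B2–B4, B2–B5
Each bag holds 4 vertices, so the decomposition has width 3, which upper-bounds the treewidth. For the lower bound, the 4 vertices {b, c, d, e} are pairwise adjacent, and any tree decomposition puts a clique entirely inside one bag — forcing width ≥ 3. Combining the bounds, tw(G) = 3.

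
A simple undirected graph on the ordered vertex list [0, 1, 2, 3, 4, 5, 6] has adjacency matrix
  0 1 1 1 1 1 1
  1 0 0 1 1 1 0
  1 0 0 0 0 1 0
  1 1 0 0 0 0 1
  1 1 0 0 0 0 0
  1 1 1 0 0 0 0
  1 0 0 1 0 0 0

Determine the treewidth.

2

A width-2 tree decomposition is:
Bags: B1 = {0, 1, 5}  B2 = {0, 2, 5}  B3 = {0, 1, 4}  B4 = {0, 1, 3}  B5 = {0, 3, 6}
Tree: B1–B2, B1–B3, B3–B4, B4–B5
The largest bag has 3 vertices, giving width 2; this decomposition certifies tw(G) ≤ 2. For the lower bound, the 3 vertices {0, 1, 3} are pairwise adjacent, and any tree decomposition puts a clique entirely inside one bag — forcing width ≥ 2. Therefore the treewidth is 2.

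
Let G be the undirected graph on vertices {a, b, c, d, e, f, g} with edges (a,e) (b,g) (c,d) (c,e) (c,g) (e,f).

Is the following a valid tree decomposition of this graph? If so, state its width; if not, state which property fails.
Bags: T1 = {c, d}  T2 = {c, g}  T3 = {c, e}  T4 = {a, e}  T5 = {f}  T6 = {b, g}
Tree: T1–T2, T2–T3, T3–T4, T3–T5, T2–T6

A tree decomposition must satisfy three properties: every vertex lies in some bag; for every edge, both endpoints lie together in some bag; and for every vertex, the bags containing it form a connected subtree. Here edge (e,f) lies in no bag, so the decomposition is invalid.

No — edge (e,f) lies in no bag.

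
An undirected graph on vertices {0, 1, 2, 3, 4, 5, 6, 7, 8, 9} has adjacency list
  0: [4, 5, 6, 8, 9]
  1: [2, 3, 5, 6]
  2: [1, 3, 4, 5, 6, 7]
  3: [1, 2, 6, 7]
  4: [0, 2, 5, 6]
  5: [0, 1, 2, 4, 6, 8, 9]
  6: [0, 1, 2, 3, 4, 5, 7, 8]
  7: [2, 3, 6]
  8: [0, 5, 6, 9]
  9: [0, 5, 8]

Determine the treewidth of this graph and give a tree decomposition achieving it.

Treewidth 3.
Bags: B1 = {2, 4, 5, 6}  B2 = {1, 2, 5, 6}  B3 = {1, 2, 3, 6}  B4 = {0, 4, 5, 6}  B5 = {0, 5, 6, 8}  B6 = {0, 5, 8, 9}  B7 = {2, 3, 6, 7}
Tree: B1–B2, B2–B3, B1–B4, B4–B5, B5–B6, B3–B7

Every bag has size at most 4, so the width is 4 − 1 = 3 and tw(G) ≤ 3. Conversely, {0, 5, 8, 9} is a clique of size 4, and the vertices of any clique must share a bag in every tree decomposition; so some bag has ≥ 4 vertices and tw(G) ≥ 3. Therefore the treewidth is 3.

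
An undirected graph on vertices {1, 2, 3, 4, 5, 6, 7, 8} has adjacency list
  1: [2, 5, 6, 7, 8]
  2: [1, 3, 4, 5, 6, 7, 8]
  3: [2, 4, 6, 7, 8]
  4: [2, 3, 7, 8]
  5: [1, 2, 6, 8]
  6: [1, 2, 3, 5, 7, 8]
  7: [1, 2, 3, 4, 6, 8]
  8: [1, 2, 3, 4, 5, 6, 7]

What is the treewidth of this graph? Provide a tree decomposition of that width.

Treewidth 4.
One optimal decomposition is:
Bags: B1 = {1, 2, 6, 7, 8}  B2 = {2, 3, 6, 7, 8}  B3 = {2, 3, 4, 7, 8}  B4 = {1, 2, 5, 6, 8}
Tree: B1–B2, B2–B3, B1–B4

Every bag has size at most 5, so the width is 5 − 1 = 4 and tw(G) ≤ 4. Conversely, {2, 3, 4, 7, 8} is a clique of size 5, and the vertices of any clique must share a bag in every tree decomposition; so some bag has ≥ 5 vertices and tw(G) ≥ 4. The upper and lower bounds meet at 4, so that is the treewidth.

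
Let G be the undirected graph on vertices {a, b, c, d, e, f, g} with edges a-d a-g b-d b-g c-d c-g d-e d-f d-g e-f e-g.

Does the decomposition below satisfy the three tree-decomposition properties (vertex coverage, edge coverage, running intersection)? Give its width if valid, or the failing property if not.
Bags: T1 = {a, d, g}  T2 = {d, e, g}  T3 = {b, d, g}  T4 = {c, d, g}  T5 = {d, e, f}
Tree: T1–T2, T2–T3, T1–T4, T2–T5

Every vertex of G appears in some bag (union = {a, b, c, d, e, f, g}); every edge is covered by a bag; and for each vertex v the set of bags containing v is connected in the bag tree. The decomposition is therefore valid. The largest bag has 3 vertices, so the width is 2.

Yes; width 2.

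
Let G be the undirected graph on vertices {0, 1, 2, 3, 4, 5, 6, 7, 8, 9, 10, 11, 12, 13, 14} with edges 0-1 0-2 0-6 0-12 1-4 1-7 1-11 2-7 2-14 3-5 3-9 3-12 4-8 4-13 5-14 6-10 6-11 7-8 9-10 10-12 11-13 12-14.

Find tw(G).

A width-3 tree decomposition is:
Bags: B1 = {4, 7, 8, 13}  B2 = {1, 4, 7, 13}  B3 = {1, 7, 11, 13}  B4 = {1, 2, 7, 11}  B5 = {0, 1, 2, 11}  B6 = {0, 2, 6, 11}  B7 = {0, 2, 6, 14}  B8 = {0, 6, 12, 14}  B9 = {6, 10, 12, 14}  B10 = {5, 10, 12, 14}  B11 = {3, 5, 10, 12}  B12 = {3, 5, 9, 10}
Tree: B1–B2, B2–B3, B3–B4, B4–B5, B5–B6, B6–B7, B7–B8, B8–B9, B9–B10, B10–B11, B11–B12
The largest bag has 4 vertices, giving width 3; this decomposition certifies tw(G) ≤ 3. For the lower bound: the 4 vertex sets {4,8,13}, {7}, {1}, {0,2,6,11} are disjoint, each induces a connected subgraph, and every pair is joined by at least one edge of G. Contracting each set to a single vertex therefore yields K_{4} as a minor, and since treewidth is minor-monotone, tw(G) ≥ tw(K_{4}) = 3. The upper and lower bounds meet at 3, so that is the treewidth.

3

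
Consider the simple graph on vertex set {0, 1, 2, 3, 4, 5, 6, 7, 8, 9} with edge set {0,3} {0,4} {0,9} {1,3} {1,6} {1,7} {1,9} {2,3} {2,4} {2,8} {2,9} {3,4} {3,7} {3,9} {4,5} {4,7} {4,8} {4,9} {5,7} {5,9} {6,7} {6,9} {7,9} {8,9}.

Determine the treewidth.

A width-3 tree decomposition is:
Bags: B1 = {2, 4, 8, 9}  B2 = {2, 3, 4, 9}  B3 = {3, 4, 7, 9}  B4 = {1, 3, 7, 9}  B5 = {1, 6, 7, 9}  B6 = {4, 5, 7, 9}  B7 = {0, 3, 4, 9}
Tree: B1–B2, B2–B3, B3–B4, B4–B5, B3–B6, B2–B7
Each bag holds 4 vertices, so the decomposition has width 3, which upper-bounds the treewidth. On the other hand G contains the 4-clique {1, 3, 7, 9}. A clique must lie in a single bag of any decomposition, so no decomposition can have width below 3. The upper and lower bounds meet at 3, so that is the treewidth.

3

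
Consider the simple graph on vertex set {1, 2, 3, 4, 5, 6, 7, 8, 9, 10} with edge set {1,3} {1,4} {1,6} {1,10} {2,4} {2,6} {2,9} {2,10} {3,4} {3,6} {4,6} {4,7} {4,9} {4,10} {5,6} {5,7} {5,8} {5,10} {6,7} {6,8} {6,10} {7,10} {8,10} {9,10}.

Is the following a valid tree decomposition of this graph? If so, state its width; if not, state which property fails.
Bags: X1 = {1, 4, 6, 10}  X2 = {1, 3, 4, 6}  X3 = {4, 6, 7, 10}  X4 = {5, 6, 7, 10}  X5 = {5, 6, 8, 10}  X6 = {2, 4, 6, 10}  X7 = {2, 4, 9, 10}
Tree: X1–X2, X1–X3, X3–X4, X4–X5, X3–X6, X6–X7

Yes; width 3.

Vertex coverage: the bags together contain {1, 2, 3, 4, 5, 6, 7, 8, 9, 10}, the full vertex set. Edge coverage: each edge of G has both endpoints in at least one bag. Running intersection: for every vertex, the bags containing it form a connected subtree. All three properties hold, so this is a valid tree decomposition of width max|bag| − 1 = 3, and hence tw(G) ≤ 3.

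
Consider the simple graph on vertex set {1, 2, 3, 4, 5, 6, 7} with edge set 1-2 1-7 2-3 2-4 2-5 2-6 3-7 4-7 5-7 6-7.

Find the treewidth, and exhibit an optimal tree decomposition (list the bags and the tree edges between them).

Each bag holds 3 vertices, so the decomposition has width 2, which upper-bounds the treewidth. The edges 7–4–2–3–7 form a cycle, so G is not a tree and its treewidth is at least 2. Hence tw(G) = 2 exactly.

Treewidth 2.
One optimal decomposition is:
Bags: B1 = {2, 4, 7}  B2 = {2, 3, 7}  B3 = {2, 6, 7}  B4 = {2, 5, 7}  B5 = {1, 2, 7}
Tree: B1–B2, B2–B3, B3–B4, B4–B5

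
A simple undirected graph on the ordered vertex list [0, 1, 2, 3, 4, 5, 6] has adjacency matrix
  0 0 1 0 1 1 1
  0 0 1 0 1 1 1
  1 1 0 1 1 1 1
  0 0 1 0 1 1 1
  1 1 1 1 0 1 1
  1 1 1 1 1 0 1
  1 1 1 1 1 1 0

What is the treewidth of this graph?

A width-4 tree decomposition is:
Bags: B1 = {0, 2, 4, 5, 6}  B2 = {2, 3, 4, 5, 6}  B3 = {1, 2, 4, 5, 6}
Tree: B1–B2, B2–B3
The largest bag has 5 vertices, giving width 4; this decomposition certifies tw(G) ≤ 4. Conversely, {0, 2, 4, 5, 6} is a clique of size 5, and the vertices of any clique must share a bag in every tree decomposition; so some bag has ≥ 5 vertices and tw(G) ≥ 4. Therefore the treewidth is 4.

4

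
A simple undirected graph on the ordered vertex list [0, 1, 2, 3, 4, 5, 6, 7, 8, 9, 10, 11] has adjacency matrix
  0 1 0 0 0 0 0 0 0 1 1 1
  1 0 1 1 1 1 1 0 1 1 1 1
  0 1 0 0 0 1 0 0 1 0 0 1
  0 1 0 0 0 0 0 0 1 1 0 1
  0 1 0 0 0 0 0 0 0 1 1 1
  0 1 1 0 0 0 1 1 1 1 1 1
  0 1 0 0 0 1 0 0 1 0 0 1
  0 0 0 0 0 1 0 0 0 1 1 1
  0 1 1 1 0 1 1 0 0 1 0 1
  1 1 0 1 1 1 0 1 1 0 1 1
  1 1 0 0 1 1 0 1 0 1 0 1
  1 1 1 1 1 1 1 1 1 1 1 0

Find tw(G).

A width-4 tree decomposition is:
Bags: B1 = {1, 5, 8, 9, 11}  B2 = {1, 5, 9, 10, 11}  B3 = {1, 2, 5, 8, 11}  B4 = {1, 5, 6, 8, 11}  B5 = {1, 4, 9, 10, 11}  B6 = {1, 3, 8, 9, 11}  B7 = {5, 7, 9, 10, 11}  B8 = {0, 1, 9, 10, 11}
Tree: B1–B2, B1–B3, B1–B4, B2–B5, B1–B6, B2–B7, B5–B8
Each bag holds 5 vertices, so the decomposition has width 4, which upper-bounds the treewidth. For the lower bound, the 5 vertices {1, 3, 8, 9, 11} are pairwise adjacent, and any tree decomposition puts a clique entirely inside one bag — forcing width ≥ 4. Combining the bounds, tw(G) = 4.

4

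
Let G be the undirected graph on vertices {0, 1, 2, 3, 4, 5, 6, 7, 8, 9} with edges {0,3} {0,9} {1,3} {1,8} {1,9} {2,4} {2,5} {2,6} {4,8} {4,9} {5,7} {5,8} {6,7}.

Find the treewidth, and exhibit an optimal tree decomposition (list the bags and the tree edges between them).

Treewidth 2.
One optimal decomposition is:
Bags: B1 = {2, 6, 7}  B2 = {2, 5, 7}  B3 = {2, 4, 5}  B4 = {4, 5, 8}  B5 = {4, 8, 9}  B6 = {1, 8, 9}  B7 = {0, 1, 9}  B8 = {0, 1, 3}
Tree: B1–B2, B2–B3, B3–B4, B4–B5, B5–B6, B6–B7, B7–B8

Each bag holds 3 vertices, so the decomposition has width 2, which upper-bounds the treewidth. Since 6–7–5–2–6 is a cycle in G, G is not acyclic. Forests are exactly the graphs of treewidth ≤ 1, so tw(G) ≥ 2. Combining the bounds, tw(G) = 2.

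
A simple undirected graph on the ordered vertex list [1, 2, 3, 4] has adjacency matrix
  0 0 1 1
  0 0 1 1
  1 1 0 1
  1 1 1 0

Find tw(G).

2

A width-2 tree decomposition is:
Bags: B1 = {2, 3, 4}  B2 = {1, 3, 4}
Tree: B1–B2
Each bag holds 3 vertices, so the decomposition has width 2, which upper-bounds the treewidth. Conversely, {1, 3, 4} is a clique of size 3, and the vertices of any clique must share a bag in every tree decomposition; so some bag has ≥ 3 vertices and tw(G) ≥ 2. Combining the bounds, tw(G) = 2.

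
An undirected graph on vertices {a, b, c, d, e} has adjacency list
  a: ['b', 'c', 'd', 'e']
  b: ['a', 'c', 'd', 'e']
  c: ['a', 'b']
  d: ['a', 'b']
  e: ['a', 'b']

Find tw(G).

A width-2 tree decomposition is:
Bags: B1 = {a, b, d}  B2 = {a, b, e}  B3 = {a, b, c}
Tree: B1–B2, B2–B3
The largest bag has 3 vertices, giving width 2; this decomposition certifies tw(G) ≤ 2. For the lower bound, the 3 vertices {a, b, d} are pairwise adjacent, and any tree decomposition puts a clique entirely inside one bag — forcing width ≥ 2. Combining the bounds, tw(G) = 2.

2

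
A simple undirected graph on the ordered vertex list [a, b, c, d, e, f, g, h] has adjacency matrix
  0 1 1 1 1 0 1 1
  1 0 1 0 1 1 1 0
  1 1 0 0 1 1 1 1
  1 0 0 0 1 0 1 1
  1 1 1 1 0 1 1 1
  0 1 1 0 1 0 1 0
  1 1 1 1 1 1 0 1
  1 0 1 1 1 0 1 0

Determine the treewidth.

A width-4 tree decomposition is:
Bags: B1 = {a, b, c, e, g}  B2 = {a, c, e, g, h}  B3 = {b, c, e, f, g}  B4 = {a, d, e, g, h}
Tree: B1–B2, B1–B3, B2–B4
The largest bag has 5 vertices, giving width 4; this decomposition certifies tw(G) ≤ 4. For the lower bound, the 5 vertices {a, d, e, g, h} are pairwise adjacent, and any tree decomposition puts a clique entirely inside one bag — forcing width ≥ 4. Therefore the treewidth is 4.

4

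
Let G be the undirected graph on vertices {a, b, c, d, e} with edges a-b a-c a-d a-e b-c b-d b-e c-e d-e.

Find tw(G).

A width-3 tree decomposition is:
Bags: B1 = {a, b, c, e}  B2 = {a, b, d, e}
Tree: B1–B2
The largest bag has 4 vertices, giving width 3; this decomposition certifies tw(G) ≤ 3. On the other hand G contains the 4-clique {a, b, d, e}. A clique must lie in a single bag of any decomposition, so no decomposition can have width below 3. Combining the bounds, tw(G) = 3.

3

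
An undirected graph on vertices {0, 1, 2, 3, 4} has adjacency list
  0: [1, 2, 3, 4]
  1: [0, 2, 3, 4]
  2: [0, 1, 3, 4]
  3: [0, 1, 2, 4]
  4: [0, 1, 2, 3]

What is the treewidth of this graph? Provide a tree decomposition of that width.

A single bag containing all 5 vertices is trivially a valid decomposition of width 4. For the lower bound, the 5 vertices {0, 1, 2, 3, 4} are pairwise adjacent, and any tree decomposition puts a clique entirely inside one bag — forcing width ≥ 4. Combining the bounds, tw(G) = 4.

Treewidth 4.
One such decomposition:
Bags: B1 = {0, 1, 2, 3, 4}
Tree: (single bag)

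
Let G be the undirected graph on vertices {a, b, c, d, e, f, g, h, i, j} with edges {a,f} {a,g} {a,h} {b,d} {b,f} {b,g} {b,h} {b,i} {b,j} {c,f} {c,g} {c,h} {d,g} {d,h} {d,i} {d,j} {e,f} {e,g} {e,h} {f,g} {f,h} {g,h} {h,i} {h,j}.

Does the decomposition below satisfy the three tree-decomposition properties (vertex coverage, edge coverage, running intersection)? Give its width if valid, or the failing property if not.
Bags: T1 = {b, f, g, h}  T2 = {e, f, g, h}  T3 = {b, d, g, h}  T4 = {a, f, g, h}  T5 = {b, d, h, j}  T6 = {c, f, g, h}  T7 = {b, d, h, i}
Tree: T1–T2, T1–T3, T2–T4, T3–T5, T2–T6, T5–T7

Yes; width 3.

Checking the three conditions: (i) the bags cover all of {a, b, c, d, e, f, g, h, i, j}; (ii) for each edge, some bag contains both endpoints; (iii) the bags containing any fixed vertex form a subtree. All hold, so the decomposition is valid with width 4 − 1 = 3.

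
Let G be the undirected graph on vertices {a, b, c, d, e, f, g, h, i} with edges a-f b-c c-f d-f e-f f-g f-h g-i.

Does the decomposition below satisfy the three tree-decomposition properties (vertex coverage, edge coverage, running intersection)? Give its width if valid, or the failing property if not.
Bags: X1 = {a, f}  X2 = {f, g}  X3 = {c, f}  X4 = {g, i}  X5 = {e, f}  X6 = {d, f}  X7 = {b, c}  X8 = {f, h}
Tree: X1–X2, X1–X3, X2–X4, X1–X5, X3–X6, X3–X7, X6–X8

Checking the three conditions: (i) the bags cover all of {a, b, c, d, e, f, g, h, i}; (ii) for each edge, some bag contains both endpoints; (iii) the bags containing any fixed vertex form a subtree. All hold, so the decomposition is valid with width 2 − 1 = 1.

Yes; width 1.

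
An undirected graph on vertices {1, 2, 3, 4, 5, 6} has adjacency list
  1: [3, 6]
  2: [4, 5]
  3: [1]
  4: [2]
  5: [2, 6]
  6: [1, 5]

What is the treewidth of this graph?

A width-1 tree decomposition is:
Bags: B1 = {2, 4}  B2 = {2, 5}  B3 = {5, 6}  B4 = {1, 6}  B5 = {1, 3}
Tree: B1–B2, B2–B3, B3–B4, B4–B5
Each bag holds 2 vertices, so the decomposition has width 1, which upper-bounds the treewidth. Since G has at least one edge (e.g. 4–2), it is not an edgeless graph, so tw(G) ≥ 1. Therefore the treewidth is 1.

1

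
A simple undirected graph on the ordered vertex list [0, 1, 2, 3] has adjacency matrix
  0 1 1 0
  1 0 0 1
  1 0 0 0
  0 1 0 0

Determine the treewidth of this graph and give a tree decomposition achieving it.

The largest bag has 2 vertices, giving width 1; this decomposition certifies tw(G) ≤ 1. Any graph with an edge has treewidth ≥ 1, and G has the edge 1–0. The upper and lower bounds meet at 1, so that is the treewidth.

Treewidth 1.
One such decomposition:
Bags: B1 = {0, 1}  B2 = {1, 3}  B3 = {0, 2}
Tree: B1–B2, B1–B3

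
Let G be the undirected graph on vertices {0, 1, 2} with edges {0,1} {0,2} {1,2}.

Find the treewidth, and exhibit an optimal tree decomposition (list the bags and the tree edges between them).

Treewidth 2.
One optimal decomposition is:
Bags: B1 = {0, 1, 2}
Tree: (single bag)

A single bag containing all 3 vertices is trivially a valid decomposition of width 2. Conversely, {0, 1, 2} is a clique of size 3, and the vertices of any clique must share a bag in every tree decomposition; so some bag has ≥ 3 vertices and tw(G) ≥ 2. Hence tw(G) = 2 exactly.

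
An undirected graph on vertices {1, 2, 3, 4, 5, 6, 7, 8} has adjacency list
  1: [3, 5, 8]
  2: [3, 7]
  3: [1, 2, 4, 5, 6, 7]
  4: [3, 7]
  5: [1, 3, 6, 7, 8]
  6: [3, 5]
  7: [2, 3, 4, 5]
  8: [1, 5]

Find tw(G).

A width-2 tree decomposition is:
Bags: B1 = {1, 3, 5}  B2 = {3, 5, 7}  B3 = {3, 5, 6}  B4 = {2, 3, 7}  B5 = {3, 4, 7}  B6 = {1, 5, 8}
Tree: B1–B2, B1–B3, B2–B4, B2–B5, B1–B6
The largest bag has 3 vertices, giving width 2; this decomposition certifies tw(G) ≤ 2. On the other hand G contains the 3-clique {1, 5, 8}. A clique must lie in a single bag of any decomposition, so no decomposition can have width below 2. Hence tw(G) = 2 exactly.

2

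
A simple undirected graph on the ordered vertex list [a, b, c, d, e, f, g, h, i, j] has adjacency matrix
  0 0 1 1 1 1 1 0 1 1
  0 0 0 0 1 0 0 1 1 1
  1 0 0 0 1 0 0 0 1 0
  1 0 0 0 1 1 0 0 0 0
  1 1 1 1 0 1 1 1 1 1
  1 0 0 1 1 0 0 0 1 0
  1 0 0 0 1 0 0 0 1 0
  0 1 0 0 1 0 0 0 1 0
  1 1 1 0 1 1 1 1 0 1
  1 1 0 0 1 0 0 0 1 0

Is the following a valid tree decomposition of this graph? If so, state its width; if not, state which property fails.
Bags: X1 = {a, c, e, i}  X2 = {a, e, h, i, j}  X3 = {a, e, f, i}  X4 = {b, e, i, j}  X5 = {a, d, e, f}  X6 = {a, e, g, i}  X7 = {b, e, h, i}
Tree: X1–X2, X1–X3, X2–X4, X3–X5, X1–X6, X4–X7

No — bags containing vertex h are not connected in the tree.

A tree decomposition must satisfy three properties: every vertex lies in some bag; for every edge, both endpoints lie together in some bag; and for every vertex, the bags containing it form a connected subtree. Here bags containing vertex h are not connected in the tree, so the decomposition is invalid.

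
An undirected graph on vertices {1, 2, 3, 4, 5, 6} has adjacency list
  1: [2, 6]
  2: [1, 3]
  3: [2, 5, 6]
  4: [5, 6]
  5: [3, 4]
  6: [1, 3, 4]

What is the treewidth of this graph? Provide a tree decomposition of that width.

Each bag holds 3 vertices, so the decomposition has width 2, which upper-bounds the treewidth. The edges 2–1–6–3–2 form a cycle, so G is not a tree and its treewidth is at least 2. Hence tw(G) = 2 exactly.

Treewidth 2.
One such decomposition:
Bags: B1 = {1, 2, 3}  B2 = {1, 3, 6}  B3 = {3, 5, 6}  B4 = {4, 5, 6}
Tree: B1–B2, B2–B3, B3–B4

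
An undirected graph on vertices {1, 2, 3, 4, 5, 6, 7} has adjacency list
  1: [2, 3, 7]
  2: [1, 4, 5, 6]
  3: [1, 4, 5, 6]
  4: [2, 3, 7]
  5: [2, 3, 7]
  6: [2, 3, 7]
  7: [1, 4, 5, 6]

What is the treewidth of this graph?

3

A width-3 tree decomposition is:
Bags: B1 = {2, 3, 6, 7}  B2 = {2, 3, 5, 7}  B3 = {1, 2, 3, 7}  B4 = {2, 3, 4, 7}
Tree: B1–B2, B2–B3, B3–B4
Every bag has size at most 4, so the width is 4 − 1 = 3 and tw(G) ≤ 3. For the lower bound: the 4 vertex sets {3,6}, {2,5}, {7}, {1} are disjoint, each induces a connected subgraph, and every pair is joined by at least one edge of G. Contracting each set to a single vertex therefore yields K_{4} as a minor, and since treewidth is minor-monotone, tw(G) ≥ tw(K_{4}) = 3. Hence tw(G) = 3 exactly.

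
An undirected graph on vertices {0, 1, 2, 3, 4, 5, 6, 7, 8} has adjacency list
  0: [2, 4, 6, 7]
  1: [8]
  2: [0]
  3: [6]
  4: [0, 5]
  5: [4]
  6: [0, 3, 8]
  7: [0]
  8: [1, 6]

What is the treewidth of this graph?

1

A width-1 tree decomposition is:
Bags: B1 = {0, 6}  B2 = {0, 7}  B3 = {6, 8}  B4 = {1, 8}  B5 = {3, 6}  B6 = {0, 2}  B7 = {0, 4}  B8 = {4, 5}
Tree: B1–B2, B1–B3, B3–B4, B3–B5, B1–B6, B1–B7, B7–B8
Each bag holds 2 vertices, so the decomposition has width 1, which upper-bounds the treewidth. Since G has at least one edge (e.g. 0–6), it is not an edgeless graph, so tw(G) ≥ 1. Hence tw(G) = 1 exactly.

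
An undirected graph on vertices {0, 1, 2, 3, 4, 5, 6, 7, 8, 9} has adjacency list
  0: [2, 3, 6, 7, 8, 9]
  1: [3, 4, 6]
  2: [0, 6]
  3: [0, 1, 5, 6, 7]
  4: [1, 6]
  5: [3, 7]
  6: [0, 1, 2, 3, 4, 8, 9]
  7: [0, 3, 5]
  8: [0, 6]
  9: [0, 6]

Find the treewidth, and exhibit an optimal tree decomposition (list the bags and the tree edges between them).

The largest bag has 3 vertices, giving width 2; this decomposition certifies tw(G) ≤ 2. On the other hand G contains the 3-clique {3, 5, 7}. A clique must lie in a single bag of any decomposition, so no decomposition can have width below 2. The upper and lower bounds meet at 2, so that is the treewidth.

Treewidth 2.
One such decomposition:
Bags: B1 = {1, 3, 6}  B2 = {0, 3, 6}  B3 = {0, 6, 8}  B4 = {0, 6, 9}  B5 = {1, 4, 6}  B6 = {0, 2, 6}  B7 = {0, 3, 7}  B8 = {3, 5, 7}
Tree: B1–B2, B2–B3, B3–B4, B1–B5, B4–B6, B2–B7, B7–B8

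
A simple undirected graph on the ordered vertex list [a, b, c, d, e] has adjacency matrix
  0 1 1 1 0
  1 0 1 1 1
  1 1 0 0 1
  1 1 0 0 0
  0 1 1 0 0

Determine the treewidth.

A width-2 tree decomposition is:
Bags: B1 = {a, b, c}  B2 = {a, b, d}  B3 = {b, c, e}
Tree: B1–B2, B1–B3
Each bag holds 3 vertices, so the decomposition has width 2, which upper-bounds the treewidth. On the other hand G contains the 3-clique {a, b, d}. A clique must lie in a single bag of any decomposition, so no decomposition can have width below 2. Therefore the treewidth is 2.

2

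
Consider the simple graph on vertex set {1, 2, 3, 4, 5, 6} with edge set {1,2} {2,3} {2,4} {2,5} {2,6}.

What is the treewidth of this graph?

A width-1 tree decomposition is:
Bags: B1 = {2, 6}  B2 = {2, 3}  B3 = {2, 5}  B4 = {1, 2}  B5 = {2, 4}
Tree: B1–B2, B1–B3, B1–B4, B4–B5
The largest bag has 2 vertices, giving width 1; this decomposition certifies tw(G) ≤ 1. G has an edge, so its treewidth is at least 1. The upper and lower bounds meet at 1, so that is the treewidth.

1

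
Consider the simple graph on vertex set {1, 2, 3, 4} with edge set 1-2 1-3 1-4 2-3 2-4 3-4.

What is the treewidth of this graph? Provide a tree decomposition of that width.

A single bag containing all 4 vertices is trivially a valid decomposition of width 3. Conversely, {1, 2, 3, 4} is a clique of size 4, and the vertices of any clique must share a bag in every tree decomposition; so some bag has ≥ 4 vertices and tw(G) ≥ 3. Combining the bounds, tw(G) = 3.

Treewidth 3.
Bags: B1 = {1, 2, 3, 4}
Tree: (single bag)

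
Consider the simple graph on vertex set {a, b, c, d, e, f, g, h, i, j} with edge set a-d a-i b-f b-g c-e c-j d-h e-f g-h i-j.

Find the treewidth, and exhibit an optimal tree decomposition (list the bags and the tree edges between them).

The largest bag has 3 vertices, giving width 2; this decomposition certifies tw(G) ≤ 2. Since d–h–g–b–f–e–c–j–i–a–d is a cycle in G, G is not acyclic. Forests are exactly the graphs of treewidth ≤ 1, so tw(G) ≥ 2. Therefore the treewidth is 2.

Treewidth 2.
Bags: B1 = {d, g, h}  B2 = {b, d, g}  B3 = {b, d, f}  B4 = {d, e, f}  B5 = {c, d, e}  B6 = {c, d, j}  B7 = {d, i, j}  B8 = {a, d, i}
Tree: B1–B2, B2–B3, B3–B4, B4–B5, B5–B6, B6–B7, B7–B8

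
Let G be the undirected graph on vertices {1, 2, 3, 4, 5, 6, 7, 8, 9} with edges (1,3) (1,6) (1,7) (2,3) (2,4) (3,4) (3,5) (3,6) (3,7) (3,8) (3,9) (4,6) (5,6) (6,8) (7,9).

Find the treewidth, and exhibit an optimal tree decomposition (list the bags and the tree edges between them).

Every bag has size at most 3, so the width is 3 − 1 = 2 and tw(G) ≤ 2. Conversely, {3, 7, 9} is a clique of size 3, and the vertices of any clique must share a bag in every tree decomposition; so some bag has ≥ 3 vertices and tw(G) ≥ 2. Hence tw(G) = 2 exactly.

Treewidth 2.
One such decomposition:
Bags: B1 = {3, 7, 9}  B2 = {1, 3, 7}  B3 = {1, 3, 6}  B4 = {3, 4, 6}  B5 = {2, 3, 4}  B6 = {3, 6, 8}  B7 = {3, 5, 6}
Tree: B1–B2, B2–B3, B3–B4, B4–B5, B4–B6, B3–B7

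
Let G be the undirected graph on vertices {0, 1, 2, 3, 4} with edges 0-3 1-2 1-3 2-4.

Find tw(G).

A width-1 tree decomposition is:
Bags: B1 = {2, 4}  B2 = {1, 2}  B3 = {1, 3}  B4 = {0, 3}
Tree: B1–B2, B2–B3, B3–B4
Each bag holds 2 vertices, so the decomposition has width 1, which upper-bounds the treewidth. Any graph with an edge has treewidth ≥ 1, and G has the edge 4–2. Combining the bounds, tw(G) = 1.

1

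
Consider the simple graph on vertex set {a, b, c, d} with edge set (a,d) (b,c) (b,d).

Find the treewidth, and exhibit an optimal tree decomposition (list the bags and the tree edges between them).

Treewidth 1.
One optimal decomposition is:
Bags: B1 = {b, d}  B2 = {b, c}  B3 = {a, d}
Tree: B1–B2, B1–B3

Every bag has size at most 2, so the width is 2 − 1 = 1 and tw(G) ≤ 1. Since G has at least one edge (e.g. b–d), it is not an edgeless graph, so tw(G) ≥ 1. The upper and lower bounds meet at 1, so that is the treewidth.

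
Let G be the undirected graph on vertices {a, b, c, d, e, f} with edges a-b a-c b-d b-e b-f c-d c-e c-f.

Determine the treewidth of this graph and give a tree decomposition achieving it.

Every bag has size at most 3, so the width is 3 − 1 = 2 and tw(G) ≤ 2. The edges c–f–b–a–c form a cycle, so G is not a tree and its treewidth is at least 2. The upper and lower bounds meet at 2, so that is the treewidth.

Treewidth 2.
One optimal decomposition is:
Bags: B1 = {b, c, f}  B2 = {a, b, c}  B3 = {b, c, d}  B4 = {b, c, e}
Tree: B1–B2, B2–B3, B3–B4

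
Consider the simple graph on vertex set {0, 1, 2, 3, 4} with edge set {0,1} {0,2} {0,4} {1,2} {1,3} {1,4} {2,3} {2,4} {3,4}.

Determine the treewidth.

A width-3 tree decomposition is:
Bags: B1 = {1, 2, 3, 4}  B2 = {0, 1, 2, 4}
Tree: B1–B2
Each bag holds 4 vertices, so the decomposition has width 3, which upper-bounds the treewidth. On the other hand G contains the 4-clique {0, 1, 2, 4}. A clique must lie in a single bag of any decomposition, so no decomposition can have width below 3. Therefore the treewidth is 3.

3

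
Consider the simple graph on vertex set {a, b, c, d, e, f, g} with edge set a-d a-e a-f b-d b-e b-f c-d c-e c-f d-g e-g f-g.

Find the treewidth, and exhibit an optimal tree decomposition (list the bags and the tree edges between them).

Each bag holds 4 vertices, so the decomposition has width 3, which upper-bounds the treewidth. For the lower bound: the 4 vertex sets {a,d}, {e,g}, {f}, {b} are disjoint, each induces a connected subgraph, and every pair is joined by at least one edge of G. Contracting each set to a single vertex therefore yields K_{4} as a minor, and since treewidth is minor-monotone, tw(G) ≥ tw(K_{4}) = 3. Combining the bounds, tw(G) = 3.

Treewidth 3.
Bags: B1 = {a, d, e, f}  B2 = {d, e, f, g}  B3 = {b, d, e, f}  B4 = {c, d, e, f}
Tree: B1–B2, B2–B3, B3–B4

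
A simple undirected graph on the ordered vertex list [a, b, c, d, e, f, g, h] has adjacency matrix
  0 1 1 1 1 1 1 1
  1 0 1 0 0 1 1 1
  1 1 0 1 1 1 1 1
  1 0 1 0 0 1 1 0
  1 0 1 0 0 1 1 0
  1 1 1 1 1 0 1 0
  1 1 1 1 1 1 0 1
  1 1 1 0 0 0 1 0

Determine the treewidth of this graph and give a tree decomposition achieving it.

Treewidth 4.
One such decomposition:
Bags: B1 = {a, c, e, f, g}  B2 = {a, c, d, f, g}  B3 = {a, b, c, f, g}  B4 = {a, b, c, g, h}
Tree: B1–B2, B1–B3, B3–B4

Each bag holds 5 vertices, so the decomposition has width 4, which upper-bounds the treewidth. For the lower bound, the 5 vertices {a, b, c, g, h} are pairwise adjacent, and any tree decomposition puts a clique entirely inside one bag — forcing width ≥ 4. Combining the bounds, tw(G) = 4.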